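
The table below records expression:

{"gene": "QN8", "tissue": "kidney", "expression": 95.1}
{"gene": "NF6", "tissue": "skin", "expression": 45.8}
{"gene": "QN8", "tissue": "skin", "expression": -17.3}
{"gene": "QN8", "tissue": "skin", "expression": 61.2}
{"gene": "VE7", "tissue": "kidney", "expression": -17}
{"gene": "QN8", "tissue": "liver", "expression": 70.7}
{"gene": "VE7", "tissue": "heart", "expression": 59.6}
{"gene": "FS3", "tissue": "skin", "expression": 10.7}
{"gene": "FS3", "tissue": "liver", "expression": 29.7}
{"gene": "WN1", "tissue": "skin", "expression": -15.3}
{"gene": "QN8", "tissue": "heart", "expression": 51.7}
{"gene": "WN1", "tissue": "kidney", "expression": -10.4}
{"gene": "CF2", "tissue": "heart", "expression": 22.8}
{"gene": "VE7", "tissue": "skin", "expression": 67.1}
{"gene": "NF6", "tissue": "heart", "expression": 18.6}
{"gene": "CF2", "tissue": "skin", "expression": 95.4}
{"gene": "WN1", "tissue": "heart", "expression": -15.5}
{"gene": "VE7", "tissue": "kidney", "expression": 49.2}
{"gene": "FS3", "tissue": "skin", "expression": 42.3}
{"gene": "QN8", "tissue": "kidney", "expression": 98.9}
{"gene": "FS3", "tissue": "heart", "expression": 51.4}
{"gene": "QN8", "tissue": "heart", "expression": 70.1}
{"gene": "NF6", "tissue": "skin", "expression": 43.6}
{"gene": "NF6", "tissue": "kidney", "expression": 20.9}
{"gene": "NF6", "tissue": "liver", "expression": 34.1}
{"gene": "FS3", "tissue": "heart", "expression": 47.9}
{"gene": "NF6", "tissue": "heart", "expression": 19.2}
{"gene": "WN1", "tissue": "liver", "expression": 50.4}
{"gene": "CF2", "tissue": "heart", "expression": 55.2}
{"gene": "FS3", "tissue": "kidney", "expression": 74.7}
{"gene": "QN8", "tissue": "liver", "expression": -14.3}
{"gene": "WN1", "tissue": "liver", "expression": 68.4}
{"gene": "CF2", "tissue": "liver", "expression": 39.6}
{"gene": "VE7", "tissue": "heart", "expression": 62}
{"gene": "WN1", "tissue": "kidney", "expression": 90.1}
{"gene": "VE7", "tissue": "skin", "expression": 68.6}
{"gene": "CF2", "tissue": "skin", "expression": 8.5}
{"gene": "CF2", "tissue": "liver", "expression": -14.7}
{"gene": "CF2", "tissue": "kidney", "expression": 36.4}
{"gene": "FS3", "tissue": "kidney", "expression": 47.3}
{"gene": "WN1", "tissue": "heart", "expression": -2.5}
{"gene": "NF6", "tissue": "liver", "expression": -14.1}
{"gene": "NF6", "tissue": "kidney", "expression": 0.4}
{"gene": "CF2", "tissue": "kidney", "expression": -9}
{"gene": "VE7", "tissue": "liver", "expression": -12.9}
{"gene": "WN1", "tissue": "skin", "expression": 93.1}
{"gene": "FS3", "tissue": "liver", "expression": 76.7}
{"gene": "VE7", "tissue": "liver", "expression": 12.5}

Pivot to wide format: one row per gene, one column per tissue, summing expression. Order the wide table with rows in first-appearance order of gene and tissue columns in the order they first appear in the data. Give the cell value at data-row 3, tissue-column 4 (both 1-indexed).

121.6

With rows in first-appearance order of gene, row 3 is gene=VE7. tissue columns in first-appearance order: kidney, skin, liver, heart; column 4 is heart.
Long rows with gene=VE7, tissue=heart: 59.6 + 62 = 121.6.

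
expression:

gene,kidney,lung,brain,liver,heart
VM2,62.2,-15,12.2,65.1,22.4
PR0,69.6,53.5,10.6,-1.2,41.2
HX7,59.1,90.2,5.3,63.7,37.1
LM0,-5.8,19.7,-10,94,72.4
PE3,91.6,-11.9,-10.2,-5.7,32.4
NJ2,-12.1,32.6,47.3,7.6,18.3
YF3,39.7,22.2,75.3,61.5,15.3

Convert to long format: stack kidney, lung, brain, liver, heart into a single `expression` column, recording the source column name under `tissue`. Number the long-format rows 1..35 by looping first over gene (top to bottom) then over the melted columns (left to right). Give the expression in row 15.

37.1

35 rows total (7 × 5). Row 15: index ⌊(15-1)/5⌋ = 2 into gene → HX7; (15-1) mod 5 = 4 into the melted columns → heart.
So row 15 is (HX7, heart, 37.1); expression = 37.1.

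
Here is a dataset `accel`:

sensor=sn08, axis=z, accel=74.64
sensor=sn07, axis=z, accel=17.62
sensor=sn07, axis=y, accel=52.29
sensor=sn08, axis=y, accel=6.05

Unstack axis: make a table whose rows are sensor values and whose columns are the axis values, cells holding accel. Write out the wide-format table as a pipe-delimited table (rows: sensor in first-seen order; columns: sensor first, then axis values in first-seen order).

Columns: sensor plus the 2 distinct axis values (z, y).
For example, row sn08 column z takes accel=74.64 from the long row (sn08, z).

| sensor | z | y |
| sn08 | 74.64 | 6.05 |
| sn07 | 17.62 | 52.29 |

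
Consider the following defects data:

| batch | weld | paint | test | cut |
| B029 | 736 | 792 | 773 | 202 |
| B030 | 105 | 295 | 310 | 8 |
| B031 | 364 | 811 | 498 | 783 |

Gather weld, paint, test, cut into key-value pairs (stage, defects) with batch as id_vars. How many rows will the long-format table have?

3 batch values × 4 melted columns = 12 rows.

12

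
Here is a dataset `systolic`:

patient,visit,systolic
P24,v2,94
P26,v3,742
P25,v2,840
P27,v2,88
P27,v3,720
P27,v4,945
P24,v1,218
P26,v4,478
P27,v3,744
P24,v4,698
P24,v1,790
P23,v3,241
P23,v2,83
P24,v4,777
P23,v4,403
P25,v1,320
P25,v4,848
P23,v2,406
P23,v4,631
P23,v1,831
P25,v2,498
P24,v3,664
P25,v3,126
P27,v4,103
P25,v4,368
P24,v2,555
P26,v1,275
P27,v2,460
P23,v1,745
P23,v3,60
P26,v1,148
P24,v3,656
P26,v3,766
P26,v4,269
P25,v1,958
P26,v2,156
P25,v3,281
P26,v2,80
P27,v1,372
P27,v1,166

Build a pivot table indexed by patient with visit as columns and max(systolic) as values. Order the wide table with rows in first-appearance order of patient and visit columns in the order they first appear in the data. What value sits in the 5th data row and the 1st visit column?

406

With rows in first-appearance order of patient, row 5 is patient=P23. visit columns in first-appearance order: v2, v3, v4, v1; column 1 is v2.
Long rows with patient=P23, visit=v2: max(83, 406) = 406.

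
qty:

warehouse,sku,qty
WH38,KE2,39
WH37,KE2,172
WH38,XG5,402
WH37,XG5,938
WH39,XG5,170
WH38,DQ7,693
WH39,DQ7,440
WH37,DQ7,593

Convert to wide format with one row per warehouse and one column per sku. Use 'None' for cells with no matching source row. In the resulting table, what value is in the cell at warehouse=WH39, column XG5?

The long row with warehouse=WH39, sku=XG5 has qty=170.

170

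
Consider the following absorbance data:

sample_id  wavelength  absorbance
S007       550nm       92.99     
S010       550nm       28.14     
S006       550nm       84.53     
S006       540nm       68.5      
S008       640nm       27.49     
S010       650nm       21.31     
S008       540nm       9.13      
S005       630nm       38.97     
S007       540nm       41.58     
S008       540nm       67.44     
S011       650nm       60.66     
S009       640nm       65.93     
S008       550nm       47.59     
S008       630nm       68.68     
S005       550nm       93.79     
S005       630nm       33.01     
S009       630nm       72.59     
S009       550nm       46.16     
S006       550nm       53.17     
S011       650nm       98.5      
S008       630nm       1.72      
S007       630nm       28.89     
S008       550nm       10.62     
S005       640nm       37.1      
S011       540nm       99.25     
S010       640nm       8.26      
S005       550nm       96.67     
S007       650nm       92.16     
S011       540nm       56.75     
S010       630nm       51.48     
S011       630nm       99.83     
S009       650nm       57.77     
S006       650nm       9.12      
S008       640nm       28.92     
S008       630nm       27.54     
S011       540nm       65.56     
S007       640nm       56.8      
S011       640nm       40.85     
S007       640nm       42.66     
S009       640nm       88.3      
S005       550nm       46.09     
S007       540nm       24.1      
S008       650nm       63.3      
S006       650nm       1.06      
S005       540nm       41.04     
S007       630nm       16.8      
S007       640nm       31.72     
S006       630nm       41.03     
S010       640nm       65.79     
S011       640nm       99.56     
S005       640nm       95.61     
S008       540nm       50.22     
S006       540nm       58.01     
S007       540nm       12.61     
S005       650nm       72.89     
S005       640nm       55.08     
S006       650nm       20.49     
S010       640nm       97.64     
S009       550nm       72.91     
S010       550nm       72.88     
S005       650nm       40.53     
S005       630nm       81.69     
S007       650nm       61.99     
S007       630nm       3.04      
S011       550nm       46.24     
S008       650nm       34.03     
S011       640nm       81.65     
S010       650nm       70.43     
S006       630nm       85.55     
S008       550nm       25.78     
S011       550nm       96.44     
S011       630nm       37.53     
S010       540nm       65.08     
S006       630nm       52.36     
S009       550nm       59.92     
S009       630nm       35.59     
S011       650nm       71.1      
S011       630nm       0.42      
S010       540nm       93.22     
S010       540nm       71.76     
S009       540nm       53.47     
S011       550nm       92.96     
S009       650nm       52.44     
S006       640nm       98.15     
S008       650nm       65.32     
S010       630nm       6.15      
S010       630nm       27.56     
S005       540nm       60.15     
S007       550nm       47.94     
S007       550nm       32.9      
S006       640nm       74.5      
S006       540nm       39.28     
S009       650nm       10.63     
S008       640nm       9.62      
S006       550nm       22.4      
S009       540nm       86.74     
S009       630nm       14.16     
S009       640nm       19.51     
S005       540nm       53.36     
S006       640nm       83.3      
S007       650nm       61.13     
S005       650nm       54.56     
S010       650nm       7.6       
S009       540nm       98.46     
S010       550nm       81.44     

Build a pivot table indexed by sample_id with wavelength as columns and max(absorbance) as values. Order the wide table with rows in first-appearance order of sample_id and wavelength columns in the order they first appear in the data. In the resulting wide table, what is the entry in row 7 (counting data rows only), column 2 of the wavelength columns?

98.46

With rows in first-appearance order of sample_id, row 7 is sample_id=S009. wavelength columns in first-appearance order: 550nm, 540nm, 640nm, 650nm, 630nm; column 2 is 540nm.
Long rows with sample_id=S009, wavelength=540nm: max(53.47, 86.74, 98.46) = 98.46.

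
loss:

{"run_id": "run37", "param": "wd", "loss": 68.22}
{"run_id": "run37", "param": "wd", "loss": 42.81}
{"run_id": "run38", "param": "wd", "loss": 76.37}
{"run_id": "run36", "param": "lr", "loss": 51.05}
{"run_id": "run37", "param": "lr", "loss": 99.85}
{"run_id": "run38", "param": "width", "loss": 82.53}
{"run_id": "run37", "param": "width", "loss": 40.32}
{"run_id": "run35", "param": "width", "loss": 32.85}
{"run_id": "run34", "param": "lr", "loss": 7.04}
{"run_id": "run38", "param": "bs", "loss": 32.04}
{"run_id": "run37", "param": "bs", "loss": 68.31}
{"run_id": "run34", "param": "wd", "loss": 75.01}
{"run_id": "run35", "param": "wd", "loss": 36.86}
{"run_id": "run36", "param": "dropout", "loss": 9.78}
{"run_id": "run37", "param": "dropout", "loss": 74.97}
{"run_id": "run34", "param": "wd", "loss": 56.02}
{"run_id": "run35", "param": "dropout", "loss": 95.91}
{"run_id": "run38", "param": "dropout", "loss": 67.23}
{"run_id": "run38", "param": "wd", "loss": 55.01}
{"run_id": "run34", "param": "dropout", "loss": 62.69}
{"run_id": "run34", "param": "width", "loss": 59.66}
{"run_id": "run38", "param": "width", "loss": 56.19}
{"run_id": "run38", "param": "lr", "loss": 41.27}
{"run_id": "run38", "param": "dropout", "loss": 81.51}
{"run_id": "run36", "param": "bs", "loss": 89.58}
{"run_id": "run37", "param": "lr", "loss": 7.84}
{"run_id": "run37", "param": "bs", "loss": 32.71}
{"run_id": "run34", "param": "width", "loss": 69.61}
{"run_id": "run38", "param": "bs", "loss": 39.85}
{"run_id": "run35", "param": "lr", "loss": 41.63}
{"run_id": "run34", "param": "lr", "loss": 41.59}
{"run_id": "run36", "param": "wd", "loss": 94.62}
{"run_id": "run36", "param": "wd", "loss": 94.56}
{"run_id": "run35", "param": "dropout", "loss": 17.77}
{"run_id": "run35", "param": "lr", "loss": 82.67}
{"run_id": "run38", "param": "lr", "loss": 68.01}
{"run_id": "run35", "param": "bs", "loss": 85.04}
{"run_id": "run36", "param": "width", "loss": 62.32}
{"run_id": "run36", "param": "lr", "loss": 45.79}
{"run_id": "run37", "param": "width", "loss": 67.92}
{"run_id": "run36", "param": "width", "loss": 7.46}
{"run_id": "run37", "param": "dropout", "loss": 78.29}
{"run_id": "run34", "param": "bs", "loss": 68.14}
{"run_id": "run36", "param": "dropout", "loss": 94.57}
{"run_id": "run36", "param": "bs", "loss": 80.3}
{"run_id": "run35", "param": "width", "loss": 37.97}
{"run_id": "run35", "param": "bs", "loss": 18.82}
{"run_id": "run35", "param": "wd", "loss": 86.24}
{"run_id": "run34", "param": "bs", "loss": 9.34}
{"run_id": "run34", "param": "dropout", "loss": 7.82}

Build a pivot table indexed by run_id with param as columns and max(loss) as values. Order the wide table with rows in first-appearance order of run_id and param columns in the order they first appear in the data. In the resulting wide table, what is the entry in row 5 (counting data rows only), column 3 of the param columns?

69.61

With rows in first-appearance order of run_id, row 5 is run_id=run34. param columns in first-appearance order: wd, lr, width, bs, dropout; column 3 is width.
Long rows with run_id=run34, param=width: max(59.66, 69.61) = 69.61.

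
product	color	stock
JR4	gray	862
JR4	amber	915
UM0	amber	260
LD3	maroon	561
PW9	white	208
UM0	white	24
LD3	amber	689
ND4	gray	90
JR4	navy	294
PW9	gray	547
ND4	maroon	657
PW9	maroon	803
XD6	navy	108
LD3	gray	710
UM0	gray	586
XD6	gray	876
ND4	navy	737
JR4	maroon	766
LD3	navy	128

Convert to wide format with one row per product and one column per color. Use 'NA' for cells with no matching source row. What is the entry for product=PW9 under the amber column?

No long-format row has product=PW9 and color=amber, so the cell is NA.

NA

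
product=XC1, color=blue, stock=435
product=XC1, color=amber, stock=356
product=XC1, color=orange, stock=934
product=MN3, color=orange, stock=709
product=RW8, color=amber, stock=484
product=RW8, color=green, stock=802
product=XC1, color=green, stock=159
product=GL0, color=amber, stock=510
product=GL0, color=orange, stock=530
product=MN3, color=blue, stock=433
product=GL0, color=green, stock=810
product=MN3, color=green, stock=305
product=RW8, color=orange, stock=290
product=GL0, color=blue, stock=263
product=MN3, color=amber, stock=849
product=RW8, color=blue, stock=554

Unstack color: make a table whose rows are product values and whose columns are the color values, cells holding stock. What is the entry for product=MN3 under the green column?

305

Wide layout: rows indexed by product, columns are the 4 distinct color values (blue, amber, orange, green).
Cell (product=MN3, color=green) draws from the long row where product=MN3 and color=green, which has stock=305.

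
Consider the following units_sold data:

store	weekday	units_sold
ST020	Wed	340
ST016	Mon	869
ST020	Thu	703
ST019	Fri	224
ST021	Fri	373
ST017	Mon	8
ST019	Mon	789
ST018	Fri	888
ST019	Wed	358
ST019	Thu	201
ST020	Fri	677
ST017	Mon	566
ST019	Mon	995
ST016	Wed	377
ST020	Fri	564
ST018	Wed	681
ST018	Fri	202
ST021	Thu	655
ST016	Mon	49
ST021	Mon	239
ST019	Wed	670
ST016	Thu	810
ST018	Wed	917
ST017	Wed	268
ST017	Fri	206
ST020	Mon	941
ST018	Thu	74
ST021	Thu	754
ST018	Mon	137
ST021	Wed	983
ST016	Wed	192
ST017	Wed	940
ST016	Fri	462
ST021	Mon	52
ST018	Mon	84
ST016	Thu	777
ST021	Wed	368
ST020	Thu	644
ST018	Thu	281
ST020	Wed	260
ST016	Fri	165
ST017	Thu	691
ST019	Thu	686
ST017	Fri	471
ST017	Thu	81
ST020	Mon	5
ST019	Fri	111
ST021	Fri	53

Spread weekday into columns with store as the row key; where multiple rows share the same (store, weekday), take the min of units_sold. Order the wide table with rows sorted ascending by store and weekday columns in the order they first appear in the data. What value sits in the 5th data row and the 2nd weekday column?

With rows sorted ascending by store, row 5 is store=ST020. weekday columns in first-appearance order: Wed, Mon, Thu, Fri; column 2 is Mon.
Long rows with store=ST020, weekday=Mon: min(941, 5) = 5.

5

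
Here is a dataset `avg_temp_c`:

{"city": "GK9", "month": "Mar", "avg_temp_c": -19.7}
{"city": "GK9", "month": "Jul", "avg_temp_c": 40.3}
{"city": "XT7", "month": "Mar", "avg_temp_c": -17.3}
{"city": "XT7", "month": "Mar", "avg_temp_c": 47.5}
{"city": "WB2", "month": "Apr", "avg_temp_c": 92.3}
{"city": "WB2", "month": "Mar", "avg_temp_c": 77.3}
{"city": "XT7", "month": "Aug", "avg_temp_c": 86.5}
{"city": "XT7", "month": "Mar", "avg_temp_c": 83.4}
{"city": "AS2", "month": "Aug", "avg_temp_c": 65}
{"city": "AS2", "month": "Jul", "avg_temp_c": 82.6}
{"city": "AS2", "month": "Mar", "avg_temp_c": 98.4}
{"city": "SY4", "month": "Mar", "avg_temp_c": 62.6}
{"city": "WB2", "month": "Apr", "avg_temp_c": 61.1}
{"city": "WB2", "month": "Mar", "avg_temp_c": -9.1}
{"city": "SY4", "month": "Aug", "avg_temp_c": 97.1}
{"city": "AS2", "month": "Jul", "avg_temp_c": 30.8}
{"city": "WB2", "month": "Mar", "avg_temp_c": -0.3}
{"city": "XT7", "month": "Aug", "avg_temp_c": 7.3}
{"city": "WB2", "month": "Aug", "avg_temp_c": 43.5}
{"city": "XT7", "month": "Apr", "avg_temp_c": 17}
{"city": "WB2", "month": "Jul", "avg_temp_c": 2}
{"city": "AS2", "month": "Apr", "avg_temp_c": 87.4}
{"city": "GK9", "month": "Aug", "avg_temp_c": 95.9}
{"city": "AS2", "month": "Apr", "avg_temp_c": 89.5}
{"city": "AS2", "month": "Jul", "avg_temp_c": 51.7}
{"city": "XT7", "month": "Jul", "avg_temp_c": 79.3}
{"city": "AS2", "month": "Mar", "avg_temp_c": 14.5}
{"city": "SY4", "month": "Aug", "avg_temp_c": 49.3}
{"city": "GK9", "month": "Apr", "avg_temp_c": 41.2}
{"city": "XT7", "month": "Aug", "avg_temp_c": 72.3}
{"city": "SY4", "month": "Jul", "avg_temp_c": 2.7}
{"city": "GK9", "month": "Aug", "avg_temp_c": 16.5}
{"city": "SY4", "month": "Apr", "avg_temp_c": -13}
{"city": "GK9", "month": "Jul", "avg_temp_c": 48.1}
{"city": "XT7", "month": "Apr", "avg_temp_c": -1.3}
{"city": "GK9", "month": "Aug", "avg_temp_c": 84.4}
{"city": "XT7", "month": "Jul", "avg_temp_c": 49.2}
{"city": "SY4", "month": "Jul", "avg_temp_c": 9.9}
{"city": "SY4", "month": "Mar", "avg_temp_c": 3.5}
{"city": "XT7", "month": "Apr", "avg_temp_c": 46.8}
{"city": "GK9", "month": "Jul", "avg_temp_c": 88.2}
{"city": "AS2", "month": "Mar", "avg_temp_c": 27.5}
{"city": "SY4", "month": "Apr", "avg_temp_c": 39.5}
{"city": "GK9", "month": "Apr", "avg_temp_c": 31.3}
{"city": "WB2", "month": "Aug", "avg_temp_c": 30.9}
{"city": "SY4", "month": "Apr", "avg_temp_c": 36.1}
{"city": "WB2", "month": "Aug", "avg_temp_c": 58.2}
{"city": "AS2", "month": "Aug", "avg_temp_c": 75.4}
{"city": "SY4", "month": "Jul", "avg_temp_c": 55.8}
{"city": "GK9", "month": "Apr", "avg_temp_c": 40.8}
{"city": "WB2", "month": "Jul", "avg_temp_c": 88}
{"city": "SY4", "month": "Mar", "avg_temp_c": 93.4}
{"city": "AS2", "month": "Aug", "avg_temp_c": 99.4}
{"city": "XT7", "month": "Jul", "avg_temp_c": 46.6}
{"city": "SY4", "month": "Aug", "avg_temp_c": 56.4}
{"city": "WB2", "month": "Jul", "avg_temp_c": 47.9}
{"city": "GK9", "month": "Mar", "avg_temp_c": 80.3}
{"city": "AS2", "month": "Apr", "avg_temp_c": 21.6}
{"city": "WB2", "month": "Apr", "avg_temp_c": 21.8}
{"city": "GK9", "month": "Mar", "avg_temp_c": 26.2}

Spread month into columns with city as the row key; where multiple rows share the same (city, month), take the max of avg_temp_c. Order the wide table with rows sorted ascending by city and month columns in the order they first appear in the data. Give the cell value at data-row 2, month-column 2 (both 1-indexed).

88.2

With rows sorted ascending by city, row 2 is city=GK9. month columns in first-appearance order: Mar, Jul, Apr, Aug; column 2 is Jul.
Long rows with city=GK9, month=Jul: max(40.3, 48.1, 88.2) = 88.2.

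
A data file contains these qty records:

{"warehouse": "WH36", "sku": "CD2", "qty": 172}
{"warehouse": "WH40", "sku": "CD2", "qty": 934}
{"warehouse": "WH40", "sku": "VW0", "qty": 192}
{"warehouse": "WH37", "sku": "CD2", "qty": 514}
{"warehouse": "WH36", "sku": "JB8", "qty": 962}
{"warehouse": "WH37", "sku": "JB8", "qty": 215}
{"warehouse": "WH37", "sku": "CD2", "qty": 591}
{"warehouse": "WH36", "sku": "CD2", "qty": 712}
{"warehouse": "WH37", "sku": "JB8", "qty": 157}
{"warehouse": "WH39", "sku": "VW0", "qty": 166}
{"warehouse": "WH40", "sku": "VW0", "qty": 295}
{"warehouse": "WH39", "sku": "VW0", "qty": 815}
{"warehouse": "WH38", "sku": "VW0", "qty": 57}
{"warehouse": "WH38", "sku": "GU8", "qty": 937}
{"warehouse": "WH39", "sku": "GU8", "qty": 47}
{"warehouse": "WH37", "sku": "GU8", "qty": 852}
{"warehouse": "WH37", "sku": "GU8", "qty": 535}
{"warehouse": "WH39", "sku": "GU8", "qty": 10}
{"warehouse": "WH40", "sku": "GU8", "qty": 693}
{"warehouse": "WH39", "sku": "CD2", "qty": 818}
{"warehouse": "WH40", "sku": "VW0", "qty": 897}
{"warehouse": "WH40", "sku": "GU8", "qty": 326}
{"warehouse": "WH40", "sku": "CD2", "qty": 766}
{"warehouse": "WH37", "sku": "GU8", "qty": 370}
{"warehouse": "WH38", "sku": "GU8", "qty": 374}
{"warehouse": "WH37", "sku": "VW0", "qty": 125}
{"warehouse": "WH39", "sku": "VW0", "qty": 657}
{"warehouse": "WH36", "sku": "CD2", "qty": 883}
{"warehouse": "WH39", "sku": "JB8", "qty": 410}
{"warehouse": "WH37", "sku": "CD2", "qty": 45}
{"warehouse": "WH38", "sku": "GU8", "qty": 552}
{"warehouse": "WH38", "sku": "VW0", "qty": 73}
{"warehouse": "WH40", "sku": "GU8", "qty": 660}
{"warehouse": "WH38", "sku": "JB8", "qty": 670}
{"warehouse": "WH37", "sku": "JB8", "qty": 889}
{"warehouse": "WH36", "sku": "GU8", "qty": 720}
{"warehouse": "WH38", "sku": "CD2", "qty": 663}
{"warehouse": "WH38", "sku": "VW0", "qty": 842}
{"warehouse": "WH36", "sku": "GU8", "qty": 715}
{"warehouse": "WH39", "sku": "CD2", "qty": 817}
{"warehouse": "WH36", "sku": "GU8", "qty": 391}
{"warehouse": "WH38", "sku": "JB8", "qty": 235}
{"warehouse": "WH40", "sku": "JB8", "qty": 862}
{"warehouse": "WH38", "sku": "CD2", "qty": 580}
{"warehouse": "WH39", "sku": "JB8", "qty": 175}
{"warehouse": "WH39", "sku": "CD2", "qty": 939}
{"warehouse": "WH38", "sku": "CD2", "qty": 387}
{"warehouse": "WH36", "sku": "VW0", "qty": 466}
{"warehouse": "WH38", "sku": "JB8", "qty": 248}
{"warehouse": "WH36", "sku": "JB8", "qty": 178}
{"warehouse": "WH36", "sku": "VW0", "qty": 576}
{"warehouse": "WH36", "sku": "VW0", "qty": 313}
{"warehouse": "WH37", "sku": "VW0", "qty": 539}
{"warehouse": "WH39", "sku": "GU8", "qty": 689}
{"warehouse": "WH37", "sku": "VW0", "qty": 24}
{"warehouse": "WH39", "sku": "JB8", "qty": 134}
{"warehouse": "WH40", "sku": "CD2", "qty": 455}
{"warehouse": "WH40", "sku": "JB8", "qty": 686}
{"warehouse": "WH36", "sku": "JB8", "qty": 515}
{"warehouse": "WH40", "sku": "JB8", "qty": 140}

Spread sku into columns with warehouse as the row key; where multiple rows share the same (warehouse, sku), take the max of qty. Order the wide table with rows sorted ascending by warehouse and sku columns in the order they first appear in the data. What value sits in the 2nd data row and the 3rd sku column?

With rows sorted ascending by warehouse, row 2 is warehouse=WH37. sku columns in first-appearance order: CD2, VW0, JB8, GU8; column 3 is JB8.
Long rows with warehouse=WH37, sku=JB8: max(215, 157, 889) = 889.

889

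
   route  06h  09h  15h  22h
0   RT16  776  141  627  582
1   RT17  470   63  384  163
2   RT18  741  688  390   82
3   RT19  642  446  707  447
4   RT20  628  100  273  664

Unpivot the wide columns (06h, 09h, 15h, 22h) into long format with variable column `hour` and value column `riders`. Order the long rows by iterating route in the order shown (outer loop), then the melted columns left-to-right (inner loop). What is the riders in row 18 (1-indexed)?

100

20 rows total (5 × 4). Row 18: index ⌊(18-1)/4⌋ = 4 into route → RT20; (18-1) mod 4 = 1 into the melted columns → 09h.
So row 18 is (RT20, 09h, 100); riders = 100.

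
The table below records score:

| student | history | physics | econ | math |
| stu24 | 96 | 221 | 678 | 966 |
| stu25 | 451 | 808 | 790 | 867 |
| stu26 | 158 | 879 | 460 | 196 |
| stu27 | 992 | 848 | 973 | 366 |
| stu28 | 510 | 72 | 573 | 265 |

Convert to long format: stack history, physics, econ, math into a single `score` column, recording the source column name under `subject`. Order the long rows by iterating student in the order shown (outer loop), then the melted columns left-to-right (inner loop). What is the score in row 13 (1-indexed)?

20 rows total (5 × 4). Row 13: index ⌊(13-1)/4⌋ = 3 into student → stu27; (13-1) mod 4 = 0 into the melted columns → history.
So row 13 is (stu27, history, 992); score = 992.

992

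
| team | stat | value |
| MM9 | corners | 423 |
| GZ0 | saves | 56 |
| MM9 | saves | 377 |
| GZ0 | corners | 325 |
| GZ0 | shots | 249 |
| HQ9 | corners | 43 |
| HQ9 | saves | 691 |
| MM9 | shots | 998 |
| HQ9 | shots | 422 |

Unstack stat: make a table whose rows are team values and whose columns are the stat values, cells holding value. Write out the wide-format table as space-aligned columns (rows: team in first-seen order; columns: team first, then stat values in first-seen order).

Columns: team plus the 3 distinct stat values (corners, saves, shots).
For example, row MM9 column corners takes value=423 from the long row (MM9, corners).

team  corners  saves  shots
MM9   423      377    998  
GZ0   325      56     249  
HQ9   43       691    422  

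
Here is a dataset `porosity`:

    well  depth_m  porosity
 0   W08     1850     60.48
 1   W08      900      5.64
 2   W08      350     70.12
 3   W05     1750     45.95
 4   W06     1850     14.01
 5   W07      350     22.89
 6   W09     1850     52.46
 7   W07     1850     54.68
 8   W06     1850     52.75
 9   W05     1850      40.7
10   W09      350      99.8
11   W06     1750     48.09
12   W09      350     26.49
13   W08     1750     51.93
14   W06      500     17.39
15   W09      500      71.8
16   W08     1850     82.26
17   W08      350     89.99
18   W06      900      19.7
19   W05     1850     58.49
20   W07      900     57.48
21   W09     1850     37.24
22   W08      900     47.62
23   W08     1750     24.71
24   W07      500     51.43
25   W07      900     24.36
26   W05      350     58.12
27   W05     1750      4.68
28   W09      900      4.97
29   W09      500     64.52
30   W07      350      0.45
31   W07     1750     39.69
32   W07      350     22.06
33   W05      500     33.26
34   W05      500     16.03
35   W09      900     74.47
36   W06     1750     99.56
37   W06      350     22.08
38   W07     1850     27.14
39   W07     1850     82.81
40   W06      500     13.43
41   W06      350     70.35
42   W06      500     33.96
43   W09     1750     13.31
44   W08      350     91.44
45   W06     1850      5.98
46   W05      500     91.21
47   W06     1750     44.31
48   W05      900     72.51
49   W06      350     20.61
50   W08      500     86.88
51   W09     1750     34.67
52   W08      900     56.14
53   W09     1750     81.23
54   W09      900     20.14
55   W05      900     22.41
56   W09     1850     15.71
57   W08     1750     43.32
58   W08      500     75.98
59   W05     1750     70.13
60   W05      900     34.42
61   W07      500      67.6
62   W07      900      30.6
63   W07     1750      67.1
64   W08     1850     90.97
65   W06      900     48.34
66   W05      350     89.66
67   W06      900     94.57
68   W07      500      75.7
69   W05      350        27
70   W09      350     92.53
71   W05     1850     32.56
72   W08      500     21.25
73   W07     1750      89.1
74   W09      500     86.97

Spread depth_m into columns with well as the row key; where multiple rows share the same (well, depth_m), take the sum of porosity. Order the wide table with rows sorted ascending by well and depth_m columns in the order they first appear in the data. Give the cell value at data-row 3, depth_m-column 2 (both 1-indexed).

With rows sorted ascending by well, row 3 is well=W07. depth_m columns in first-appearance order: 1850, 900, 350, 1750, 500; column 2 is 900.
Long rows with well=W07, depth_m=900: 57.48 + 24.36 + 30.6 = 112.44.

112.44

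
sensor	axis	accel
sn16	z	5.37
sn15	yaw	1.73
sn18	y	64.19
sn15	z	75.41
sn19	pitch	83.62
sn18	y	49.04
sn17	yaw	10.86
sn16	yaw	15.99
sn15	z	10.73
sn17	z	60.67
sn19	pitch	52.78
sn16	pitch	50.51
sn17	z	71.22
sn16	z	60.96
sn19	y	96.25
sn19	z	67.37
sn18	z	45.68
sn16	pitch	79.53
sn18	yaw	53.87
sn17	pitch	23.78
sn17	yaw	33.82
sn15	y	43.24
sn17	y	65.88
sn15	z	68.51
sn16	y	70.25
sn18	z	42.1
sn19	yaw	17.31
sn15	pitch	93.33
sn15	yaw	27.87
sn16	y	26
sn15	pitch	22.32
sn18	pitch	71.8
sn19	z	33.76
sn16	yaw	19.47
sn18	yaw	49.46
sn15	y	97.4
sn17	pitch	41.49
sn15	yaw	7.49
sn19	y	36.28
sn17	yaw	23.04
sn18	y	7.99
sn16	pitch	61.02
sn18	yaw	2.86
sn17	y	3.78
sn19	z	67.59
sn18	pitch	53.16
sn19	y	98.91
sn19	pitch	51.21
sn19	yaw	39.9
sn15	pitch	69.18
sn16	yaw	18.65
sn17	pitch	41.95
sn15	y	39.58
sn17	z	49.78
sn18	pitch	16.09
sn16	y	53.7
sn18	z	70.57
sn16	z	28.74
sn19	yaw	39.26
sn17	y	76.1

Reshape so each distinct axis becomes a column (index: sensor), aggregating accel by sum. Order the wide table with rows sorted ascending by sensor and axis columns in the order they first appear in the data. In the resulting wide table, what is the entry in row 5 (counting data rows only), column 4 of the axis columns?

With rows sorted ascending by sensor, row 5 is sensor=sn19. axis columns in first-appearance order: z, yaw, y, pitch; column 4 is pitch.
Long rows with sensor=sn19, axis=pitch: 83.62 + 52.78 + 51.21 = 187.61.

187.61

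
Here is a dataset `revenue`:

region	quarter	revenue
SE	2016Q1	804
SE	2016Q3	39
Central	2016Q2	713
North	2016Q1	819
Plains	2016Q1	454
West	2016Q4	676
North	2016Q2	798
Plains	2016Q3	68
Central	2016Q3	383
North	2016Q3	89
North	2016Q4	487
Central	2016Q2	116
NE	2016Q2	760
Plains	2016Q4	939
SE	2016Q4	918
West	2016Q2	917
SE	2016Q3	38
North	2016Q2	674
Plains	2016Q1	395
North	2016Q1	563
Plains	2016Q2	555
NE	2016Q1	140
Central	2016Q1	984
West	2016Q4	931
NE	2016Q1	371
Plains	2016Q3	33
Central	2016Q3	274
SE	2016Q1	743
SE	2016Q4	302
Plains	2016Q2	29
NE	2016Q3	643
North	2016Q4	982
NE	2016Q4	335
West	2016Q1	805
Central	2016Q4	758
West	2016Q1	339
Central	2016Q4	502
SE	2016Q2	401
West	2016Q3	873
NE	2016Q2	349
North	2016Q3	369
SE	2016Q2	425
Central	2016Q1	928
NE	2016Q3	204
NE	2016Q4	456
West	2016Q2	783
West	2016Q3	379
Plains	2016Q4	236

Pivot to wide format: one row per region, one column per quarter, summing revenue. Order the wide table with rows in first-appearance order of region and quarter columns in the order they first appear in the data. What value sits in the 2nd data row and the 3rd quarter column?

829

With rows in first-appearance order of region, row 2 is region=Central. quarter columns in first-appearance order: 2016Q1, 2016Q3, 2016Q2, 2016Q4; column 3 is 2016Q2.
Long rows with region=Central, quarter=2016Q2: 713 + 116 = 829.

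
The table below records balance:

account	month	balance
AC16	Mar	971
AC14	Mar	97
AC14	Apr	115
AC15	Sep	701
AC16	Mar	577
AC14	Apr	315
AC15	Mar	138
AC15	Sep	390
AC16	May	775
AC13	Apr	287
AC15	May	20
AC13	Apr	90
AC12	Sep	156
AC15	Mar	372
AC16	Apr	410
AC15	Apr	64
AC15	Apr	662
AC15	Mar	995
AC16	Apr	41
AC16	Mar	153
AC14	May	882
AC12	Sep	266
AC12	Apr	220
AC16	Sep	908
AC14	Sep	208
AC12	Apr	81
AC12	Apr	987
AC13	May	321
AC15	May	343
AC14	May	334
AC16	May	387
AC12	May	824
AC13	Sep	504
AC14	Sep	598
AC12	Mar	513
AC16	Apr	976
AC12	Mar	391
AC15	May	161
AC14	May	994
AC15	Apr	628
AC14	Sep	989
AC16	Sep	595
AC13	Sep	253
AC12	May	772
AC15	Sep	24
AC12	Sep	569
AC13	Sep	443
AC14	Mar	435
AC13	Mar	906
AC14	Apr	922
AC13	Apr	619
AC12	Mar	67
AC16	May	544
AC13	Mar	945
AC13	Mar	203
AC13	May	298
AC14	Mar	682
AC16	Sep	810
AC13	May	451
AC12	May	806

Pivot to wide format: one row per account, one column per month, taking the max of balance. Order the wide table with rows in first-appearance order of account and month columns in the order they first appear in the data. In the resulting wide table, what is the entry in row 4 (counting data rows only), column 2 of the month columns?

With rows in first-appearance order of account, row 4 is account=AC13. month columns in first-appearance order: Mar, Apr, Sep, May; column 2 is Apr.
Long rows with account=AC13, month=Apr: max(287, 90, 619) = 619.

619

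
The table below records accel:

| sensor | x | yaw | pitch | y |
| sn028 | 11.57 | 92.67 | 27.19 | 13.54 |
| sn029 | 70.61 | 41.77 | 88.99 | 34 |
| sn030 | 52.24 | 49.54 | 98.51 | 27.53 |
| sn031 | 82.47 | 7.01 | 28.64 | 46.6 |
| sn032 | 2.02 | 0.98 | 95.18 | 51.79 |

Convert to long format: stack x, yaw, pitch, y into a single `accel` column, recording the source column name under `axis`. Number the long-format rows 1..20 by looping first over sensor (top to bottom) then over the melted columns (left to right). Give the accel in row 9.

52.24

20 rows total (5 × 4). Row 9: index ⌊(9-1)/4⌋ = 2 into sensor → sn030; (9-1) mod 4 = 0 into the melted columns → x.
So row 9 is (sn030, x, 52.24); accel = 52.24.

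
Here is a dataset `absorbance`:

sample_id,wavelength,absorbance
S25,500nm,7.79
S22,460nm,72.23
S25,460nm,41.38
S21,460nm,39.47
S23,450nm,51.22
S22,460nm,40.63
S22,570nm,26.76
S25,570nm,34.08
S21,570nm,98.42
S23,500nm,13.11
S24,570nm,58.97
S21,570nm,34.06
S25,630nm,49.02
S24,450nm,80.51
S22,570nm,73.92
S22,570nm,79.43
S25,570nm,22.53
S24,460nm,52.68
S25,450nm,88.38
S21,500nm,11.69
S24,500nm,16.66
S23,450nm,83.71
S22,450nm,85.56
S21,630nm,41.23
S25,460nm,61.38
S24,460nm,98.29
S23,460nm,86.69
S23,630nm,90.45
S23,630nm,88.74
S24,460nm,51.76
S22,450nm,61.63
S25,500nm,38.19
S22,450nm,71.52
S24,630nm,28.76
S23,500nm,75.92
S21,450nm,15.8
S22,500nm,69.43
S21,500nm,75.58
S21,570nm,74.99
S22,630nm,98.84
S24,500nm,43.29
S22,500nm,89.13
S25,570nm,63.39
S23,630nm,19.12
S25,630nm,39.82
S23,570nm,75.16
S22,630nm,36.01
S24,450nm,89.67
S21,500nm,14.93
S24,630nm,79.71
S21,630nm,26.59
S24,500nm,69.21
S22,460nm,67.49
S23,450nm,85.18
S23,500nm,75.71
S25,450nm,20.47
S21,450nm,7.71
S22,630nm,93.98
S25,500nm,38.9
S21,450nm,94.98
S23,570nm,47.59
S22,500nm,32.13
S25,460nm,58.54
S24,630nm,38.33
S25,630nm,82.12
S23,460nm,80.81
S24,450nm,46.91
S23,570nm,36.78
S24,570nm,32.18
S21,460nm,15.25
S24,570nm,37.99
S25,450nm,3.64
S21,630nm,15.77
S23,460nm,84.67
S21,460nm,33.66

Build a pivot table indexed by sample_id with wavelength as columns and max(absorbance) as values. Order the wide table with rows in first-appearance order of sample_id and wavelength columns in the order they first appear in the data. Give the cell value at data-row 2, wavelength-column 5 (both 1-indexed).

98.84

With rows in first-appearance order of sample_id, row 2 is sample_id=S22. wavelength columns in first-appearance order: 500nm, 460nm, 450nm, 570nm, 630nm; column 5 is 630nm.
Long rows with sample_id=S22, wavelength=630nm: max(98.84, 36.01, 93.98) = 98.84.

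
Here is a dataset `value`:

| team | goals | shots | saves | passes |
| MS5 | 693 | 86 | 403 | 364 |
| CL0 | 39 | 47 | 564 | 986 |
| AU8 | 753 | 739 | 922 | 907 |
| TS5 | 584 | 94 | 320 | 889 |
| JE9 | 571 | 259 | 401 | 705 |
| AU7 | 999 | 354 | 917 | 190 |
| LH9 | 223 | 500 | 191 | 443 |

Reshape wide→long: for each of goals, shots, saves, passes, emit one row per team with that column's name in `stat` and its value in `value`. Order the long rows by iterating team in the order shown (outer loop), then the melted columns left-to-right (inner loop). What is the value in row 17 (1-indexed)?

28 rows total (7 × 4). Row 17: index ⌊(17-1)/4⌋ = 4 into team → JE9; (17-1) mod 4 = 0 into the melted columns → goals.
So row 17 is (JE9, goals, 571); value = 571.

571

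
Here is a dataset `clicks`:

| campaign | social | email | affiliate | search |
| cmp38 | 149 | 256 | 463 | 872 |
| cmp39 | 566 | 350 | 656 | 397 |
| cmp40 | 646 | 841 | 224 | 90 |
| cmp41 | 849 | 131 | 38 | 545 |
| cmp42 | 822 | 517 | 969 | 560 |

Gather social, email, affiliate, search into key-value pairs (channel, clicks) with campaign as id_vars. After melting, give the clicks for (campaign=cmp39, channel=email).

Unpivoting turns each (campaign, wide-column) pair into one long row.
The wide cell at row cmp39, column email holds 350, so the long row (cmp39, email) has clicks=350.

350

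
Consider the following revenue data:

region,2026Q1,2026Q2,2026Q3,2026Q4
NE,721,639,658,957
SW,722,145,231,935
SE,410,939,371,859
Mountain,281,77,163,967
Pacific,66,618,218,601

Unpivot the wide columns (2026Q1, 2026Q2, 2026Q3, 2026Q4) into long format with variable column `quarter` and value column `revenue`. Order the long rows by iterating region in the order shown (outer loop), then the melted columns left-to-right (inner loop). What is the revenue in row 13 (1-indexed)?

20 rows total (5 × 4). Row 13: index ⌊(13-1)/4⌋ = 3 into region → Mountain; (13-1) mod 4 = 0 into the melted columns → 2026Q1.
So row 13 is (Mountain, 2026Q1, 281); revenue = 281.

281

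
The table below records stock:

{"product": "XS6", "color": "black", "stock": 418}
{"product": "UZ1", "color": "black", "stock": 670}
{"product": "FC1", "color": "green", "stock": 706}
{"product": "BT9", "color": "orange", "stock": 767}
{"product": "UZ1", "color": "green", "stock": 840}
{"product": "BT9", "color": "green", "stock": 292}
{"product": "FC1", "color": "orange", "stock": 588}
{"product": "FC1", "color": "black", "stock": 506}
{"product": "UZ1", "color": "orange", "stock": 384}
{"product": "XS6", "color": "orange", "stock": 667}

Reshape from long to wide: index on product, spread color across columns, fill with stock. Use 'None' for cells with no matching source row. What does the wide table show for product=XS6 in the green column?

None

No long-format row has product=XS6 and color=green, so the cell is None.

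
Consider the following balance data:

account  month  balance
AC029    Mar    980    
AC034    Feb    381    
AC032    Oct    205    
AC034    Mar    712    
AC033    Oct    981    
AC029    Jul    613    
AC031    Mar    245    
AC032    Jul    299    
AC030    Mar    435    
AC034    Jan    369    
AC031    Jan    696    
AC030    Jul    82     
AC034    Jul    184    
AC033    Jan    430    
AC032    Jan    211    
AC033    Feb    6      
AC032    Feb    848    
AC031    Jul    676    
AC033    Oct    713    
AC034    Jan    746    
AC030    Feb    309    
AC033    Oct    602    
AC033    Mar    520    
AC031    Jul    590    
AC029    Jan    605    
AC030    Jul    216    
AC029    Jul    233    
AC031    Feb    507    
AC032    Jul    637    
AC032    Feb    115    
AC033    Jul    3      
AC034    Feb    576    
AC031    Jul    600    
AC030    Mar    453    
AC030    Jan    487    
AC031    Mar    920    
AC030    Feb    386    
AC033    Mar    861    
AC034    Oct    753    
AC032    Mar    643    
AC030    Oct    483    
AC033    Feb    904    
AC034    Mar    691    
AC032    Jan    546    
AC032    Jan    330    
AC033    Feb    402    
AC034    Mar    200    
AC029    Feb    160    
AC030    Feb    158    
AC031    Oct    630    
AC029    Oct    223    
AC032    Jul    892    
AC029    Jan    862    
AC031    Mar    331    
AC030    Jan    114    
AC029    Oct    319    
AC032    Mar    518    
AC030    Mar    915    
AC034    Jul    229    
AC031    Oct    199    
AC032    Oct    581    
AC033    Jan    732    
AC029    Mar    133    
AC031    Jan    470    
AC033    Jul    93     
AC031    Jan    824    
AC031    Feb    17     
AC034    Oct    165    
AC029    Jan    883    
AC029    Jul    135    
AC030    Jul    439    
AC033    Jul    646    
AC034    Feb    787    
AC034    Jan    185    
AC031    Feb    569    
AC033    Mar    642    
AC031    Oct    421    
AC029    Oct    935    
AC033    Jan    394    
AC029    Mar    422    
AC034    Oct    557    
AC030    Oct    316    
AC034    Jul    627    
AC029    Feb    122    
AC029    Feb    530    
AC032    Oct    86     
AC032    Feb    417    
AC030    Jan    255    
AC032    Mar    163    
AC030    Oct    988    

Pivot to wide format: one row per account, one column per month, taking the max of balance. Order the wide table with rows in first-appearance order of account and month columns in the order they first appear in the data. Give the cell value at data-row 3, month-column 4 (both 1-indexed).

With rows in first-appearance order of account, row 3 is account=AC032. month columns in first-appearance order: Mar, Feb, Oct, Jul, Jan; column 4 is Jul.
Long rows with account=AC032, month=Jul: max(299, 637, 892) = 892.

892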